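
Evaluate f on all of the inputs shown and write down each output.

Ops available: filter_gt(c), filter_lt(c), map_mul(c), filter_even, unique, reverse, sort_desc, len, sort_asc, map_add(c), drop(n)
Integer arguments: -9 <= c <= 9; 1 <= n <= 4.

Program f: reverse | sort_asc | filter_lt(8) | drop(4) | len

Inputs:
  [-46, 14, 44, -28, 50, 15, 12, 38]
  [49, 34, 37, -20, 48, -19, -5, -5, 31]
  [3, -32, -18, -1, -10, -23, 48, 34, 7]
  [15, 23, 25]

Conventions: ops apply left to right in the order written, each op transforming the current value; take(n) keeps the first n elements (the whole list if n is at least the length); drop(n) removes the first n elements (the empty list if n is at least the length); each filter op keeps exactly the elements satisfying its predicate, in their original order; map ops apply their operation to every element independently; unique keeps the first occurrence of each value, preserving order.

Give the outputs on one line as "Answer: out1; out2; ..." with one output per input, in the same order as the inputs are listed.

0; 0; 3; 0

Execution, op by op:
  [-46, 14, 44, -28, 50, 15, 12, 38] -> [38, 12, 15, 50, -28, 44, 14, -46] -> [-46, -28, 12, 14, 15, 38, 44, 50] -> [-46, -28] -> [] -> 0
  [49, 34, 37, -20, 48, -19, -5, -5, 31] -> [31, -5, -5, -19, 48, -20, 37, 34, 49] -> [-20, -19, -5, -5, 31, 34, 37, 48, 49] -> [-20, -19, -5, -5] -> [] -> 0
  [3, -32, -18, -1, -10, -23, 48, 34, 7] -> [7, 34, 48, -23, -10, -1, -18, -32, 3] -> [-32, -23, -18, -10, -1, 3, 7, 34, 48] -> [-32, -23, -18, -10, -1, 3, 7] -> [-1, 3, 7] -> 3
  [15, 23, 25] -> [25, 23, 15] -> [15, 23, 25] -> [] -> [] -> 0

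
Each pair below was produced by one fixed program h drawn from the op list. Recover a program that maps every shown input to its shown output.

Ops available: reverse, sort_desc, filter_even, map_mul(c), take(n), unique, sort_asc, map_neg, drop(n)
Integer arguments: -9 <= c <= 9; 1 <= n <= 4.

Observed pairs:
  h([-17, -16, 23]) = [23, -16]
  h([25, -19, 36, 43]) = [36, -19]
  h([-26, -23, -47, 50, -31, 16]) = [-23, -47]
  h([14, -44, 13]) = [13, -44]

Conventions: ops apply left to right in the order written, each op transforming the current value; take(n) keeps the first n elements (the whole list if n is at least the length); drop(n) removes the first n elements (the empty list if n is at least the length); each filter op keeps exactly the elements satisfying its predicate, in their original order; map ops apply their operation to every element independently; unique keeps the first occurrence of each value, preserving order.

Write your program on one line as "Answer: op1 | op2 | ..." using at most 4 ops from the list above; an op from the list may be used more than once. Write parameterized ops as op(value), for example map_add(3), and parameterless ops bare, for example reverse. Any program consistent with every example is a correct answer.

drop(1) | take(2) | sort_asc | sort_desc

Check, running the answer program on each example:
  [-17, -16, 23] -> [-16, 23] -> [-16, 23] -> [-16, 23] -> [23, -16]
  [25, -19, 36, 43] -> [-19, 36, 43] -> [-19, 36] -> [-19, 36] -> [36, -19]
  [-26, -23, -47, 50, -31, 16] -> [-23, -47, 50, -31, 16] -> [-23, -47] -> [-47, -23] -> [-23, -47]
  [14, -44, 13] -> [-44, 13] -> [-44, 13] -> [-44, 13] -> [13, -44]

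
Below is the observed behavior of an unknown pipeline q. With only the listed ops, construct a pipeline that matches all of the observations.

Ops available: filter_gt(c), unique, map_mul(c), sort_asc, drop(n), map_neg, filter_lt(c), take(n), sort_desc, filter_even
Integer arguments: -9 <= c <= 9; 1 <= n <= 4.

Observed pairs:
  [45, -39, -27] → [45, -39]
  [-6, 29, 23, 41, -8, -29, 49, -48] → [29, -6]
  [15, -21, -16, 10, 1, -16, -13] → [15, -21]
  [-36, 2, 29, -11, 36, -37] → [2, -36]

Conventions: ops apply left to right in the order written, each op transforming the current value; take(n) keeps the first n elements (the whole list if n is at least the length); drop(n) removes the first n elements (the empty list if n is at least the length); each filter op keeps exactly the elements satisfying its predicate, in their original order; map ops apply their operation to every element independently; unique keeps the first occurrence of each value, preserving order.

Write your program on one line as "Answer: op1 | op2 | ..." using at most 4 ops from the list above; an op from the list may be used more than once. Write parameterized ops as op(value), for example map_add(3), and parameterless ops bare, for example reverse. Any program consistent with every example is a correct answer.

unique | take(2) | sort_desc

Check, running the answer program on each example:
  [45, -39, -27] -> [45, -39, -27] -> [45, -39] -> [45, -39]
  [-6, 29, 23, 41, -8, -29, 49, -48] -> [-6, 29, 23, 41, -8, -29, 49, -48] -> [-6, 29] -> [29, -6]
  [15, -21, -16, 10, 1, -16, -13] -> [15, -21, -16, 10, 1, -13] -> [15, -21] -> [15, -21]
  [-36, 2, 29, -11, 36, -37] -> [-36, 2, 29, -11, 36, -37] -> [-36, 2] -> [2, -36]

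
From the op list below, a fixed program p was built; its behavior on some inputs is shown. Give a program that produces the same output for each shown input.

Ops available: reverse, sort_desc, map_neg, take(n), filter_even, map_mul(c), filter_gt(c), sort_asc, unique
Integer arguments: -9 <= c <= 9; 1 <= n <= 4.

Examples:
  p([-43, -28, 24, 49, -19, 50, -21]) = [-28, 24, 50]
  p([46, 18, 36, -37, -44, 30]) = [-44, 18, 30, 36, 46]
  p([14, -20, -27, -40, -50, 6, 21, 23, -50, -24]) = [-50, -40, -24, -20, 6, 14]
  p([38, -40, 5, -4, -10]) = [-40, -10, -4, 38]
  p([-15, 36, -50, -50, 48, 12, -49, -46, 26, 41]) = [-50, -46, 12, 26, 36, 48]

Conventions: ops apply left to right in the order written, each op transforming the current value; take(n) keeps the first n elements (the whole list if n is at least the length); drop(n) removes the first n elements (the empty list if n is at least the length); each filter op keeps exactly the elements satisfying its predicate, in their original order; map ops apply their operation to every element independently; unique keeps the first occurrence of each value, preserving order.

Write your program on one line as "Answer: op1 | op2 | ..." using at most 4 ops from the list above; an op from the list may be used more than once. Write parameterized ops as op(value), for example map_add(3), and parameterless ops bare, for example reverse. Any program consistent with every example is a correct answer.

sort_desc | sort_asc | filter_even | unique

Check, running the answer program on each example:
  [-43, -28, 24, 49, -19, 50, -21] -> [50, 49, 24, -19, -21, -28, -43] -> [-43, -28, -21, -19, 24, 49, 50] -> [-28, 24, 50] -> [-28, 24, 50]
  [46, 18, 36, -37, -44, 30] -> [46, 36, 30, 18, -37, -44] -> [-44, -37, 18, 30, 36, 46] -> [-44, 18, 30, 36, 46] -> [-44, 18, 30, 36, 46]
  [14, -20, -27, -40, -50, 6, 21, 23, -50, -24] -> [23, 21, 14, 6, -20, -24, -27, -40, -50, -50] -> [-50, -50, -40, -27, -24, -20, 6, 14, 21, 23] -> [-50, -50, -40, -24, -20, 6, 14] -> [-50, -40, -24, -20, 6, 14]
  [38, -40, 5, -4, -10] -> [38, 5, -4, -10, -40] -> [-40, -10, -4, 5, 38] -> [-40, -10, -4, 38] -> [-40, -10, -4, 38]
  [-15, 36, -50, -50, 48, 12, -49, -46, 26, 41] -> [48, 41, 36, 26, 12, -15, -46, -49, -50, -50] -> [-50, -50, -49, -46, -15, 12, 26, 36, 41, 48] -> [-50, -50, -46, 12, 26, 36, 48] -> [-50, -46, 12, 26, 36, 48]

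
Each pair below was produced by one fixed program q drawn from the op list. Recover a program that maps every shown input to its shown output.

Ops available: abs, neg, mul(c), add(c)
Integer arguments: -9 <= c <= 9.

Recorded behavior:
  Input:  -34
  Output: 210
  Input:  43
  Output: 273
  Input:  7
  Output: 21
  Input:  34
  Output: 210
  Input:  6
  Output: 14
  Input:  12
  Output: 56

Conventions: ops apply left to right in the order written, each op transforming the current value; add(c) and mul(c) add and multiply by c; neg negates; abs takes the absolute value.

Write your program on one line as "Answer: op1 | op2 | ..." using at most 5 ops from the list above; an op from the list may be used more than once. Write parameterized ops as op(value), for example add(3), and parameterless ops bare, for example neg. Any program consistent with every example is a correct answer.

neg | abs | add(-4) | mul(7)

Check, running the answer program on each example:
  -34 -> 34 -> 34 -> 30 -> 210
  43 -> -43 -> 43 -> 39 -> 273
  7 -> -7 -> 7 -> 3 -> 21
  34 -> -34 -> 34 -> 30 -> 210
  6 -> -6 -> 6 -> 2 -> 14
  12 -> -12 -> 12 -> 8 -> 56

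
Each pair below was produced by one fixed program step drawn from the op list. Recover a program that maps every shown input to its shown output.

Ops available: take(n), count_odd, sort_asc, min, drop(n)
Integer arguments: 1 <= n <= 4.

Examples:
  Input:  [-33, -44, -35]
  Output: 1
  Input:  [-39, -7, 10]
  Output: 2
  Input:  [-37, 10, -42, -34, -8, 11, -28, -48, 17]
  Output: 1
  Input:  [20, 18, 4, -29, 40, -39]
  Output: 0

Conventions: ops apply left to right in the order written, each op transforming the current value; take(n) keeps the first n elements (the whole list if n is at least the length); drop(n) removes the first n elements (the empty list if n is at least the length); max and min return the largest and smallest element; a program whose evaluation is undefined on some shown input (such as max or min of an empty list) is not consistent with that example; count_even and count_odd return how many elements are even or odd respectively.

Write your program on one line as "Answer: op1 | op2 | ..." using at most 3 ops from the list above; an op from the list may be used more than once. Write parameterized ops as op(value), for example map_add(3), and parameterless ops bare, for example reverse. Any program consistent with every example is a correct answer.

take(2) | sort_asc | count_odd

Check, running the answer program on each example:
  [-33, -44, -35] -> [-33, -44] -> [-44, -33] -> 1
  [-39, -7, 10] -> [-39, -7] -> [-39, -7] -> 2
  [-37, 10, -42, -34, -8, 11, -28, -48, 17] -> [-37, 10] -> [-37, 10] -> 1
  [20, 18, 4, -29, 40, -39] -> [20, 18] -> [18, 20] -> 0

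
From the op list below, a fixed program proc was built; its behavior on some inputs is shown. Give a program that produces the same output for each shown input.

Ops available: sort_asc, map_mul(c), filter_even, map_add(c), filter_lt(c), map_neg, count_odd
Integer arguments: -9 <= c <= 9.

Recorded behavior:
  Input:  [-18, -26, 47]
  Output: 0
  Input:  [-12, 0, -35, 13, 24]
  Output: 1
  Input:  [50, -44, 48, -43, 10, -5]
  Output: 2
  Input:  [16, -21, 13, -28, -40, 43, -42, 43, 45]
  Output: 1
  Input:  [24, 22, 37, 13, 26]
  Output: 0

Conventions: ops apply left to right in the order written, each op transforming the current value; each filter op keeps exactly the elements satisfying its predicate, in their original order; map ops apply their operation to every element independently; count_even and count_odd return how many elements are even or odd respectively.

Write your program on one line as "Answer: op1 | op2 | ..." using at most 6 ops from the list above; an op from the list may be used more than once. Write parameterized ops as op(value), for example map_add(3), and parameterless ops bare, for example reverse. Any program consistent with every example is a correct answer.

filter_lt(8) | sort_asc | map_neg | sort_asc | count_odd

Check, running the answer program on each example:
  [-18, -26, 47] -> [-18, -26] -> [-26, -18] -> [26, 18] -> [18, 26] -> 0
  [-12, 0, -35, 13, 24] -> [-12, 0, -35] -> [-35, -12, 0] -> [35, 12, 0] -> [0, 12, 35] -> 1
  [50, -44, 48, -43, 10, -5] -> [-44, -43, -5] -> [-44, -43, -5] -> [44, 43, 5] -> [5, 43, 44] -> 2
  [16, -21, 13, -28, -40, 43, -42, 43, 45] -> [-21, -28, -40, -42] -> [-42, -40, -28, -21] -> [42, 40, 28, 21] -> [21, 28, 40, 42] -> 1
  [24, 22, 37, 13, 26] -> [] -> [] -> [] -> [] -> 0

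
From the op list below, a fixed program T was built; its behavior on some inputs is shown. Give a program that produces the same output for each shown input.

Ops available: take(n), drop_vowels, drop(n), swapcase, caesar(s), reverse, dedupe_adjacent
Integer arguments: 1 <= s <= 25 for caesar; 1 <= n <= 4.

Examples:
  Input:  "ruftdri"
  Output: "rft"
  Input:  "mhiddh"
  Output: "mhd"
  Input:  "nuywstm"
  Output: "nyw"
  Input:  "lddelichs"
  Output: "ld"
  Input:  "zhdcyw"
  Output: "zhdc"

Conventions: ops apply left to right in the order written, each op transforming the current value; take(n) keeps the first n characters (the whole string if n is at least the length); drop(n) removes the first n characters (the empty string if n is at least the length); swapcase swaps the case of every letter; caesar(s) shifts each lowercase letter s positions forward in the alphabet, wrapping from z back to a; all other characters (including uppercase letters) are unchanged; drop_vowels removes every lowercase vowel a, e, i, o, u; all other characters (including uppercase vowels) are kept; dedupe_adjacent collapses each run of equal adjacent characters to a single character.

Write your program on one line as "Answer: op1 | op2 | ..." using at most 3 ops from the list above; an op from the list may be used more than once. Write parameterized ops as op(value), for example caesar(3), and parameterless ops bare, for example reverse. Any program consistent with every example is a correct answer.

take(4) | dedupe_adjacent | drop_vowels

Check, running the answer program on each example:
  "ruftdri" -> "ruft" -> "ruft" -> "rft"
  "mhiddh" -> "mhid" -> "mhid" -> "mhd"
  "nuywstm" -> "nuyw" -> "nuyw" -> "nyw"
  "lddelichs" -> "ldde" -> "lde" -> "ld"
  "zhdcyw" -> "zhdc" -> "zhdc" -> "zhdc"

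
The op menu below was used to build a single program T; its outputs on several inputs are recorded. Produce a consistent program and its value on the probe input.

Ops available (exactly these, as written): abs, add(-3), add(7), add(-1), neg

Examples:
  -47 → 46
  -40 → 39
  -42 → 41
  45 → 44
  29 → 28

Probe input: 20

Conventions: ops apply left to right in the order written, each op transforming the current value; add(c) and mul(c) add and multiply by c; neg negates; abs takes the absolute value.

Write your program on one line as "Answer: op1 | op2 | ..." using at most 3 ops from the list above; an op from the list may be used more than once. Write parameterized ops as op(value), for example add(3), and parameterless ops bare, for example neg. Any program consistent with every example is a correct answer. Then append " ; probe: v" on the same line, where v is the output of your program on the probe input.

abs | add(-1) ; probe: 19

Check, running the answer program on each example:
  -47 -> 47 -> 46
  -40 -> 40 -> 39
  -42 -> 42 -> 41
  45 -> 45 -> 44
  29 -> 29 -> 28
  probe: 20 -> 20 -> 19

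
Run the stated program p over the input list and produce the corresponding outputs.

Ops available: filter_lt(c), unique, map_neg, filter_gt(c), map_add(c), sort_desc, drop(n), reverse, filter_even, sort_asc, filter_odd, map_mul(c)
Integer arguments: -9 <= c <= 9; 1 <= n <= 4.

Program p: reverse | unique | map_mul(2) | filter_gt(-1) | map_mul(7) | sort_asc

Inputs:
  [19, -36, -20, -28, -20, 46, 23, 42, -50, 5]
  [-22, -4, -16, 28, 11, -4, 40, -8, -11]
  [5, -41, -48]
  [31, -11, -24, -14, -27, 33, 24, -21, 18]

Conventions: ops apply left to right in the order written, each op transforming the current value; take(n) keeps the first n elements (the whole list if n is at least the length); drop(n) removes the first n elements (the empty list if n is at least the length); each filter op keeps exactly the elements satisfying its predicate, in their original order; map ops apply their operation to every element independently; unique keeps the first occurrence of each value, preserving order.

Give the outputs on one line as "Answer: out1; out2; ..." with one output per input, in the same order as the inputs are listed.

Execution, op by op:
  [19, -36, -20, -28, -20, 46, 23, 42, -50, 5] -> [5, -50, 42, 23, 46, -20, -28, -20, -36, 19] -> [5, -50, 42, 23, 46, -20, -28, -36, 19] -> [10, -100, 84, 46, 92, -40, -56, -72, 38] -> [10, 84, 46, 92, 38] -> [70, 588, 322, 644, 266] -> [70, 266, 322, 588, 644]
  [-22, -4, -16, 28, 11, -4, 40, -8, -11] -> [-11, -8, 40, -4, 11, 28, -16, -4, -22] -> [-11, -8, 40, -4, 11, 28, -16, -22] -> [-22, -16, 80, -8, 22, 56, -32, -44] -> [80, 22, 56] -> [560, 154, 392] -> [154, 392, 560]
  [5, -41, -48] -> [-48, -41, 5] -> [-48, -41, 5] -> [-96, -82, 10] -> [10] -> [70] -> [70]
  [31, -11, -24, -14, -27, 33, 24, -21, 18] -> [18, -21, 24, 33, -27, -14, -24, -11, 31] -> [18, -21, 24, 33, -27, -14, -24, -11, 31] -> [36, -42, 48, 66, -54, -28, -48, -22, 62] -> [36, 48, 66, 62] -> [252, 336, 462, 434] -> [252, 336, 434, 462]

[70, 266, 322, 588, 644]; [154, 392, 560]; [70]; [252, 336, 434, 462]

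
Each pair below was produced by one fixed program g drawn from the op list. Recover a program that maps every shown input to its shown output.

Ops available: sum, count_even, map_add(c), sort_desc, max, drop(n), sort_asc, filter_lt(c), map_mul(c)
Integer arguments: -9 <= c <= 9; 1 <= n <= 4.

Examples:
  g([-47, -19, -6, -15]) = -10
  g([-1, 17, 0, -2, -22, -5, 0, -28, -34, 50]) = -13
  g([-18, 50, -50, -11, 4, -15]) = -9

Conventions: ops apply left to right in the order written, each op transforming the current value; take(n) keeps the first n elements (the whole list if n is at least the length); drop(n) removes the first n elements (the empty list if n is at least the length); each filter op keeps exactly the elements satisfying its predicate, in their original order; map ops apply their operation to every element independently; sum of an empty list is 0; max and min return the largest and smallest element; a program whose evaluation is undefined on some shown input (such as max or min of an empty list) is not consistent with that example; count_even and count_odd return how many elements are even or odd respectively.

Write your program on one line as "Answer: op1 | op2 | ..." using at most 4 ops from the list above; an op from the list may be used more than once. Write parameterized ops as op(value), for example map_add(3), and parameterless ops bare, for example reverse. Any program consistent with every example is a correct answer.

map_add(9) | sort_desc | filter_lt(-6) | max

Check, running the answer program on each example:
  [-47, -19, -6, -15] -> [-38, -10, 3, -6] -> [3, -6, -10, -38] -> [-10, -38] -> -10
  [-1, 17, 0, -2, -22, -5, 0, -28, -34, 50] -> [8, 26, 9, 7, -13, 4, 9, -19, -25, 59] -> [59, 26, 9, 9, 8, 7, 4, -13, -19, -25] -> [-13, -19, -25] -> -13
  [-18, 50, -50, -11, 4, -15] -> [-9, 59, -41, -2, 13, -6] -> [59, 13, -2, -6, -9, -41] -> [-9, -41] -> -9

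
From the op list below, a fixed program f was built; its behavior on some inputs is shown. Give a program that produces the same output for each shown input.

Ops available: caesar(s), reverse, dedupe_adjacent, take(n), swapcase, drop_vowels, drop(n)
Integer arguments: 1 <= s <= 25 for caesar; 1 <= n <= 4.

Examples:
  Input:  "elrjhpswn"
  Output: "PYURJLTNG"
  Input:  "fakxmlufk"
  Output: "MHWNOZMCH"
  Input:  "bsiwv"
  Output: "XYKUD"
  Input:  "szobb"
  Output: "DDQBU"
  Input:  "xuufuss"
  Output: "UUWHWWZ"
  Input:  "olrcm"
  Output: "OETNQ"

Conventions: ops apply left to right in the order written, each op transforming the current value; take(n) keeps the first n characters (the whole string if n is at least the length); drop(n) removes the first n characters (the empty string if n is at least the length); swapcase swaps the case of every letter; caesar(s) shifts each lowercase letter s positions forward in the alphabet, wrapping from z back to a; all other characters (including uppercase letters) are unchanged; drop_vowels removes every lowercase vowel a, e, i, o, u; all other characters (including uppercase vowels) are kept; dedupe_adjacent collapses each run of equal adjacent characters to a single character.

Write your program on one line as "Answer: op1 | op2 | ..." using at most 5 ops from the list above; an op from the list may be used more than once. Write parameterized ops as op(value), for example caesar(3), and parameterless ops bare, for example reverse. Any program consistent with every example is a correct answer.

reverse | caesar(10) | caesar(18) | swapcase

Check, running the answer program on each example:
  "elrjhpswn" -> "nwsphjrle" -> "xgczrtbvo" -> "pyurjltng" -> "PYURJLTNG"
  "fakxmlufk" -> "kfulmxkaf" -> "upevwhukp" -> "mhwnozmch" -> "MHWNOZMCH"
  "bsiwv" -> "vwisb" -> "fgscl" -> "xykud" -> "XYKUD"
  "szobb" -> "bbozs" -> "llyjc" -> "ddqbu" -> "DDQBU"
  "xuufuss" -> "ssufuux" -> "ccepeeh" -> "uuwhwwz" -> "UUWHWWZ"
  "olrcm" -> "mcrlo" -> "wmbvy" -> "oetnq" -> "OETNQ"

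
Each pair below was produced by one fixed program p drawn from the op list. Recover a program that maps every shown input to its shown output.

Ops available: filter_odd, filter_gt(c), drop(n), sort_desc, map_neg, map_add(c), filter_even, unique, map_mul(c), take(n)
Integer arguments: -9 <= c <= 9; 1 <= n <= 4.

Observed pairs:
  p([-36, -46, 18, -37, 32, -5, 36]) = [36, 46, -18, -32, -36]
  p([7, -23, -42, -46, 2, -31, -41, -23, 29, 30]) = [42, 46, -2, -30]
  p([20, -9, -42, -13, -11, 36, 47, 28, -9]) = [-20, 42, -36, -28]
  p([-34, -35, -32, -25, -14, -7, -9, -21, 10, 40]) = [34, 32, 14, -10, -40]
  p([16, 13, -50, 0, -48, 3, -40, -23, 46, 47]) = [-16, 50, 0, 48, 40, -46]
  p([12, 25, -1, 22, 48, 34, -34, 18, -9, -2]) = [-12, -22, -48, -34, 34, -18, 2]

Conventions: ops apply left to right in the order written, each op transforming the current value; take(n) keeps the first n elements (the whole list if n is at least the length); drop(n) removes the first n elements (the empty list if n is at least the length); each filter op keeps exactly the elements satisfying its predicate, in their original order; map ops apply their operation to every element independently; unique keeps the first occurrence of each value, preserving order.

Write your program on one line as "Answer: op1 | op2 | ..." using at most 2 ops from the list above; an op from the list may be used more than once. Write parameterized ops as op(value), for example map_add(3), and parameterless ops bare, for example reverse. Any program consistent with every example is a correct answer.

map_neg | filter_even

Check, running the answer program on each example:
  [-36, -46, 18, -37, 32, -5, 36] -> [36, 46, -18, 37, -32, 5, -36] -> [36, 46, -18, -32, -36]
  [7, -23, -42, -46, 2, -31, -41, -23, 29, 30] -> [-7, 23, 42, 46, -2, 31, 41, 23, -29, -30] -> [42, 46, -2, -30]
  [20, -9, -42, -13, -11, 36, 47, 28, -9] -> [-20, 9, 42, 13, 11, -36, -47, -28, 9] -> [-20, 42, -36, -28]
  [-34, -35, -32, -25, -14, -7, -9, -21, 10, 40] -> [34, 35, 32, 25, 14, 7, 9, 21, -10, -40] -> [34, 32, 14, -10, -40]
  [16, 13, -50, 0, -48, 3, -40, -23, 46, 47] -> [-16, -13, 50, 0, 48, -3, 40, 23, -46, -47] -> [-16, 50, 0, 48, 40, -46]
  [12, 25, -1, 22, 48, 34, -34, 18, -9, -2] -> [-12, -25, 1, -22, -48, -34, 34, -18, 9, 2] -> [-12, -22, -48, -34, 34, -18, 2]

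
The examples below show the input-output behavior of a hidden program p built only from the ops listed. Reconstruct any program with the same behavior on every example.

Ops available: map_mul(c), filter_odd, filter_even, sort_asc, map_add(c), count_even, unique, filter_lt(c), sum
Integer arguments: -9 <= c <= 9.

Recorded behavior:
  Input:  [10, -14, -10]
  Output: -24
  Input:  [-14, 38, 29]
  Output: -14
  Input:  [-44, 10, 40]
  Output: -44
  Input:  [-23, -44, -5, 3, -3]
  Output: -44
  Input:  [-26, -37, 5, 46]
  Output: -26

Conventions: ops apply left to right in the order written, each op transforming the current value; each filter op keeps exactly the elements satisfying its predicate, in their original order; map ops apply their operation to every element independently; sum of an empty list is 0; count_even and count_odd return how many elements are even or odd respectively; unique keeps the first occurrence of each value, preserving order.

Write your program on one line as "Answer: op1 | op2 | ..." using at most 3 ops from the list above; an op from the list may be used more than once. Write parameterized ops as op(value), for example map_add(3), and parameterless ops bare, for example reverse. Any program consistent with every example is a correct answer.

filter_even | filter_lt(0) | sum

Check, running the answer program on each example:
  [10, -14, -10] -> [10, -14, -10] -> [-14, -10] -> -24
  [-14, 38, 29] -> [-14, 38] -> [-14] -> -14
  [-44, 10, 40] -> [-44, 10, 40] -> [-44] -> -44
  [-23, -44, -5, 3, -3] -> [-44] -> [-44] -> -44
  [-26, -37, 5, 46] -> [-26, 46] -> [-26] -> -26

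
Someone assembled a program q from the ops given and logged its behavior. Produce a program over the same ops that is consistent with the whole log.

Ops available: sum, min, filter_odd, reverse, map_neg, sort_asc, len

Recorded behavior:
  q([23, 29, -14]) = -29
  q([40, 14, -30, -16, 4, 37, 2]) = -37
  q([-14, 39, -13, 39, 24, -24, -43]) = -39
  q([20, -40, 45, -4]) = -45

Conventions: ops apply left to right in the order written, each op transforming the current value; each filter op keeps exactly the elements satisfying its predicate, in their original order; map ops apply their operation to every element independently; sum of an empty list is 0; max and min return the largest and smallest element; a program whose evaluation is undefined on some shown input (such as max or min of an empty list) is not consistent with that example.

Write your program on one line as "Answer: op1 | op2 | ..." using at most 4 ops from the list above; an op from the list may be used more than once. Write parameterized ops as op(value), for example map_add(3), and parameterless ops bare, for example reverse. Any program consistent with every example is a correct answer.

map_neg | reverse | filter_odd | min

Check, running the answer program on each example:
  [23, 29, -14] -> [-23, -29, 14] -> [14, -29, -23] -> [-29, -23] -> -29
  [40, 14, -30, -16, 4, 37, 2] -> [-40, -14, 30, 16, -4, -37, -2] -> [-2, -37, -4, 16, 30, -14, -40] -> [-37] -> -37
  [-14, 39, -13, 39, 24, -24, -43] -> [14, -39, 13, -39, -24, 24, 43] -> [43, 24, -24, -39, 13, -39, 14] -> [43, -39, 13, -39] -> -39
  [20, -40, 45, -4] -> [-20, 40, -45, 4] -> [4, -45, 40, -20] -> [-45] -> -45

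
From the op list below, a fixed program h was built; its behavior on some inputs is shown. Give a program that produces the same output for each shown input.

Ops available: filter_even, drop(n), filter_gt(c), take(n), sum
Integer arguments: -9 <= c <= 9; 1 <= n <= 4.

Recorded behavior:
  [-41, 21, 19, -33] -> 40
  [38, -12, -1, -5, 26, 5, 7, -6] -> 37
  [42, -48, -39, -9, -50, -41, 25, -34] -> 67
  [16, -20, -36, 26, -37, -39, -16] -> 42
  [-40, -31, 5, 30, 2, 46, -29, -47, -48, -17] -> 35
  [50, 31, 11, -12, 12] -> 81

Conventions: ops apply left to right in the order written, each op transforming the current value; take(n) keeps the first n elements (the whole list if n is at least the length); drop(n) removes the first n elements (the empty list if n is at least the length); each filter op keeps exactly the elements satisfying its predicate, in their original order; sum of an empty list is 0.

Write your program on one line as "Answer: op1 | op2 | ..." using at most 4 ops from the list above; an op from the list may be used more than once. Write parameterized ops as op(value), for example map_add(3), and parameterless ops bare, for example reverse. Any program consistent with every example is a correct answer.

filter_gt(-7) | take(2) | sum

Check, running the answer program on each example:
  [-41, 21, 19, -33] -> [21, 19] -> [21, 19] -> 40
  [38, -12, -1, -5, 26, 5, 7, -6] -> [38, -1, -5, 26, 5, 7, -6] -> [38, -1] -> 37
  [42, -48, -39, -9, -50, -41, 25, -34] -> [42, 25] -> [42, 25] -> 67
  [16, -20, -36, 26, -37, -39, -16] -> [16, 26] -> [16, 26] -> 42
  [-40, -31, 5, 30, 2, 46, -29, -47, -48, -17] -> [5, 30, 2, 46] -> [5, 30] -> 35
  [50, 31, 11, -12, 12] -> [50, 31, 11, 12] -> [50, 31] -> 81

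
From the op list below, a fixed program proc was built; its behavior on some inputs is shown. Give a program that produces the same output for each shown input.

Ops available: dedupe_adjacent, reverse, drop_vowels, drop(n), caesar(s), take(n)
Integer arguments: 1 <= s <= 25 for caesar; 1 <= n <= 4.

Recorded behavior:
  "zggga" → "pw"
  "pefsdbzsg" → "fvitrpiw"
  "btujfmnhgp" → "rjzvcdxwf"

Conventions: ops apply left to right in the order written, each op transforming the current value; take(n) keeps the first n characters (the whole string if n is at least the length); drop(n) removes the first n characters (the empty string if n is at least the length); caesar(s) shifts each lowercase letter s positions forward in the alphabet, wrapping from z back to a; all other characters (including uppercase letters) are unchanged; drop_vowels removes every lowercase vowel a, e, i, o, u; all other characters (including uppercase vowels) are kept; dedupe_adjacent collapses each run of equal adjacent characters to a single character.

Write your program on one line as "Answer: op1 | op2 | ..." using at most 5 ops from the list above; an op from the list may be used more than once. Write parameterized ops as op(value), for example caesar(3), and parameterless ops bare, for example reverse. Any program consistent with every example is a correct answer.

drop_vowels | dedupe_adjacent | caesar(20) | caesar(22)

Check, running the answer program on each example:
  "zggga" -> "zggg" -> "zg" -> "ta" -> "pw"
  "pefsdbzsg" -> "pfsdbzsg" -> "pfsdbzsg" -> "jzmxvtma" -> "fvitrpiw"
  "btujfmnhgp" -> "btjfmnhgp" -> "btjfmnhgp" -> "vndzghbaj" -> "rjzvcdxwf"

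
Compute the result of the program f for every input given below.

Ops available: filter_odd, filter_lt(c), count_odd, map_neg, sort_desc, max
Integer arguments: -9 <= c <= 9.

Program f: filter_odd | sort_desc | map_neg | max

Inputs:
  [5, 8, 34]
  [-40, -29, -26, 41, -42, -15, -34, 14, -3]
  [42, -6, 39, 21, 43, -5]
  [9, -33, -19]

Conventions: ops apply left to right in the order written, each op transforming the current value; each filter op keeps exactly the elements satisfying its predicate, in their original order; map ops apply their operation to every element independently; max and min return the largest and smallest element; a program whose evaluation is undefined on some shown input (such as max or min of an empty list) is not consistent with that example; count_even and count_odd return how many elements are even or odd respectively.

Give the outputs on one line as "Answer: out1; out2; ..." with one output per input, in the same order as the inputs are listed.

Execution, op by op:
  [5, 8, 34] -> [5] -> [5] -> [-5] -> -5
  [-40, -29, -26, 41, -42, -15, -34, 14, -3] -> [-29, 41, -15, -3] -> [41, -3, -15, -29] -> [-41, 3, 15, 29] -> 29
  [42, -6, 39, 21, 43, -5] -> [39, 21, 43, -5] -> [43, 39, 21, -5] -> [-43, -39, -21, 5] -> 5
  [9, -33, -19] -> [9, -33, -19] -> [9, -19, -33] -> [-9, 19, 33] -> 33

-5; 29; 5; 33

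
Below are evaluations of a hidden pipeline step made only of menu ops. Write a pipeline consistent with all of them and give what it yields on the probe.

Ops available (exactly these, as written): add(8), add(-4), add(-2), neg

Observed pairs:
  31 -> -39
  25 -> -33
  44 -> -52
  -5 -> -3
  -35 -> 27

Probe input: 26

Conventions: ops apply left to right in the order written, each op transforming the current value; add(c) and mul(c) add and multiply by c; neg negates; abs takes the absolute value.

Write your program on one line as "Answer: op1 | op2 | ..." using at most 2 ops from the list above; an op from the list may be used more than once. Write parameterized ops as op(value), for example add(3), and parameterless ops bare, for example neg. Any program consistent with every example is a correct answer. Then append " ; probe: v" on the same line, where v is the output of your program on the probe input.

add(8) | neg ; probe: -34

Check, running the answer program on each example:
  31 -> 39 -> -39
  25 -> 33 -> -33
  44 -> 52 -> -52
  -5 -> 3 -> -3
  -35 -> -27 -> 27
  probe: 26 -> 34 -> -34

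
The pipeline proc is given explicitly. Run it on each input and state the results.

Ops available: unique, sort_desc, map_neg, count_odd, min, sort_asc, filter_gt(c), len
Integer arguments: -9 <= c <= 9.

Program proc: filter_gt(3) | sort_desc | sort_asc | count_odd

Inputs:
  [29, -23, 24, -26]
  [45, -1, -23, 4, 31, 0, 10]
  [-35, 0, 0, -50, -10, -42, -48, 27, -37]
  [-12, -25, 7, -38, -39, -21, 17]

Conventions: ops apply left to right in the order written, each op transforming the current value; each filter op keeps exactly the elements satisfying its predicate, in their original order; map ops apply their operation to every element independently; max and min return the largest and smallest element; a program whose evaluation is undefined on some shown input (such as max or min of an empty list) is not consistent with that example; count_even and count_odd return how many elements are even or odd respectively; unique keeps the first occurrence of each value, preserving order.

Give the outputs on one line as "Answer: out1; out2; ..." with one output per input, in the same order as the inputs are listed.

Execution, op by op:
  [29, -23, 24, -26] -> [29, 24] -> [29, 24] -> [24, 29] -> 1
  [45, -1, -23, 4, 31, 0, 10] -> [45, 4, 31, 10] -> [45, 31, 10, 4] -> [4, 10, 31, 45] -> 2
  [-35, 0, 0, -50, -10, -42, -48, 27, -37] -> [27] -> [27] -> [27] -> 1
  [-12, -25, 7, -38, -39, -21, 17] -> [7, 17] -> [17, 7] -> [7, 17] -> 2

1; 2; 1; 2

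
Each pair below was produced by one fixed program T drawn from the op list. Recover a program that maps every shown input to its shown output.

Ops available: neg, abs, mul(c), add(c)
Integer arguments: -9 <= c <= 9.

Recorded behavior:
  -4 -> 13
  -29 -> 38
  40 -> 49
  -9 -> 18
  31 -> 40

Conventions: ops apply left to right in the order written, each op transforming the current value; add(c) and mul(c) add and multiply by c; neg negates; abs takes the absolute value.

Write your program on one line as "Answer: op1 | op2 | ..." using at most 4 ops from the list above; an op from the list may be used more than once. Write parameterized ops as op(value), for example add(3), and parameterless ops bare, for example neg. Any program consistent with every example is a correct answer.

abs | add(2) | add(7)

Check, running the answer program on each example:
  -4 -> 4 -> 6 -> 13
  -29 -> 29 -> 31 -> 38
  40 -> 40 -> 42 -> 49
  -9 -> 9 -> 11 -> 18
  31 -> 31 -> 33 -> 40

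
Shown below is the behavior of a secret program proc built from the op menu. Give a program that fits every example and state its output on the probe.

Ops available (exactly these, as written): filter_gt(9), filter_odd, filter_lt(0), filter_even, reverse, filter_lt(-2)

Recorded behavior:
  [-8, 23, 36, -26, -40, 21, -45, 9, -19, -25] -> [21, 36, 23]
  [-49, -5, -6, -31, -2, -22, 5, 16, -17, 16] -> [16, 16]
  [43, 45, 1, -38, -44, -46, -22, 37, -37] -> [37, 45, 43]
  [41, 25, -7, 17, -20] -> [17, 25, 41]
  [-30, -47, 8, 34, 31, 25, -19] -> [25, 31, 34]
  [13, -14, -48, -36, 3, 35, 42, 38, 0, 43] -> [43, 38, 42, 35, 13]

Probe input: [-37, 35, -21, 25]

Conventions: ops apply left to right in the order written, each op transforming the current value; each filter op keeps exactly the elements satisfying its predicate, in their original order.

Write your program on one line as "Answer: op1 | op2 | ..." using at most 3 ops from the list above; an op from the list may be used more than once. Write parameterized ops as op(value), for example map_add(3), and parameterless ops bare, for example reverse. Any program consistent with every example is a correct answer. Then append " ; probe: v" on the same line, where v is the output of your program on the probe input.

filter_gt(9) | reverse ; probe: [25, 35]

Check, running the answer program on each example:
  [-8, 23, 36, -26, -40, 21, -45, 9, -19, -25] -> [23, 36, 21] -> [21, 36, 23]
  [-49, -5, -6, -31, -2, -22, 5, 16, -17, 16] -> [16, 16] -> [16, 16]
  [43, 45, 1, -38, -44, -46, -22, 37, -37] -> [43, 45, 37] -> [37, 45, 43]
  [41, 25, -7, 17, -20] -> [41, 25, 17] -> [17, 25, 41]
  [-30, -47, 8, 34, 31, 25, -19] -> [34, 31, 25] -> [25, 31, 34]
  [13, -14, -48, -36, 3, 35, 42, 38, 0, 43] -> [13, 35, 42, 38, 43] -> [43, 38, 42, 35, 13]
  probe: [-37, 35, -21, 25] -> [35, 25] -> [25, 35]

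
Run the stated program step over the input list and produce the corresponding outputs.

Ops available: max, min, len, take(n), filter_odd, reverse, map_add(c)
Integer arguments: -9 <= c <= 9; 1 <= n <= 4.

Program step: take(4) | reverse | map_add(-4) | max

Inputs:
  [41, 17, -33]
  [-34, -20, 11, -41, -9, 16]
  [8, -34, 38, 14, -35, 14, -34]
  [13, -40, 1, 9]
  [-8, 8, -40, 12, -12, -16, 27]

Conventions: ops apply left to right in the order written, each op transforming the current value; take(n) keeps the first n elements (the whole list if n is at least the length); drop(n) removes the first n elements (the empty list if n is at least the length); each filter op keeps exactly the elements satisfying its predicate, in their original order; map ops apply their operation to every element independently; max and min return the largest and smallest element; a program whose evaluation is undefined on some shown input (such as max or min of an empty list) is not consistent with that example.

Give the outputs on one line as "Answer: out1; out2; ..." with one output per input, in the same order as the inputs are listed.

Execution, op by op:
  [41, 17, -33] -> [41, 17, -33] -> [-33, 17, 41] -> [-37, 13, 37] -> 37
  [-34, -20, 11, -41, -9, 16] -> [-34, -20, 11, -41] -> [-41, 11, -20, -34] -> [-45, 7, -24, -38] -> 7
  [8, -34, 38, 14, -35, 14, -34] -> [8, -34, 38, 14] -> [14, 38, -34, 8] -> [10, 34, -38, 4] -> 34
  [13, -40, 1, 9] -> [13, -40, 1, 9] -> [9, 1, -40, 13] -> [5, -3, -44, 9] -> 9
  [-8, 8, -40, 12, -12, -16, 27] -> [-8, 8, -40, 12] -> [12, -40, 8, -8] -> [8, -44, 4, -12] -> 8

37; 7; 34; 9; 8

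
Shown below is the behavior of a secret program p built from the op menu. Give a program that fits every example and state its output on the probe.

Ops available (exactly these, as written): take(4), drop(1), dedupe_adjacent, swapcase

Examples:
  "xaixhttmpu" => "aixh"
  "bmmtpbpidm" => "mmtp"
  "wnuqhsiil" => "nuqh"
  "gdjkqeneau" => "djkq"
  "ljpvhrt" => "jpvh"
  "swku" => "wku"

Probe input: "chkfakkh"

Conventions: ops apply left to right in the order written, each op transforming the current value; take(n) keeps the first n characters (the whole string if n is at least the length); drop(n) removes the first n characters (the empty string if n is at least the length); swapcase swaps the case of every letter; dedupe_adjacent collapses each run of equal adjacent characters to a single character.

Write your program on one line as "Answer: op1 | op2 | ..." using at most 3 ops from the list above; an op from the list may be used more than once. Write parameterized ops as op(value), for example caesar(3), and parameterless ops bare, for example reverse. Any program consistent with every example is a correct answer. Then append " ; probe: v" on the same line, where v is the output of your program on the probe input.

drop(1) | take(4) ; probe: "hkfa"

Check, running the answer program on each example:
  "xaixhttmpu" -> "aixhttmpu" -> "aixh"
  "bmmtpbpidm" -> "mmtpbpidm" -> "mmtp"
  "wnuqhsiil" -> "nuqhsiil" -> "nuqh"
  "gdjkqeneau" -> "djkqeneau" -> "djkq"
  "ljpvhrt" -> "jpvhrt" -> "jpvh"
  "swku" -> "wku" -> "wku"
  probe: "chkfakkh" -> "hkfakkh" -> "hkfa"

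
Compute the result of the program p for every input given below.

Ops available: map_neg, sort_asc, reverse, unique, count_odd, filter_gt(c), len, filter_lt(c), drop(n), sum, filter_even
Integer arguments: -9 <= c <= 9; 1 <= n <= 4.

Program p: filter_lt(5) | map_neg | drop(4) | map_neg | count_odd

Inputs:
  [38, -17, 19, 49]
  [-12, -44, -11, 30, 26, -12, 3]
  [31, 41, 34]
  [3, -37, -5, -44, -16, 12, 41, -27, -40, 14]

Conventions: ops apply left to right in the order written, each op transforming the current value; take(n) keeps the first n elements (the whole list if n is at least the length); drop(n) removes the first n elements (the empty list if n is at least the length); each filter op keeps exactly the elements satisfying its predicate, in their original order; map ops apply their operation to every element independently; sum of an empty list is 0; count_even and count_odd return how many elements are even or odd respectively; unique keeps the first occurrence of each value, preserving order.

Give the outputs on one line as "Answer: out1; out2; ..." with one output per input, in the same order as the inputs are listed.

0; 1; 0; 1

Execution, op by op:
  [38, -17, 19, 49] -> [-17] -> [17] -> [] -> [] -> 0
  [-12, -44, -11, 30, 26, -12, 3] -> [-12, -44, -11, -12, 3] -> [12, 44, 11, 12, -3] -> [-3] -> [3] -> 1
  [31, 41, 34] -> [] -> [] -> [] -> [] -> 0
  [3, -37, -5, -44, -16, 12, 41, -27, -40, 14] -> [3, -37, -5, -44, -16, -27, -40] -> [-3, 37, 5, 44, 16, 27, 40] -> [16, 27, 40] -> [-16, -27, -40] -> 1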